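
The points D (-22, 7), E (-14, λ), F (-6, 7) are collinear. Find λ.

7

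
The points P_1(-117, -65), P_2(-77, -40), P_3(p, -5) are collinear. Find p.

The three points are collinear iff det[P_1P_2; P_1P_3] = 0.
This determinant is linear in p: (-25)p + (-525) = 0, so p = -21.

-21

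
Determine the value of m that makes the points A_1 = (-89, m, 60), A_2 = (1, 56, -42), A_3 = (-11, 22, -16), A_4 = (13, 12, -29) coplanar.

-13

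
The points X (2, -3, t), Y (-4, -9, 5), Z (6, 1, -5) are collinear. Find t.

Collinearity requires XY × XZ = 0; each component is linear in t.
The x-component gives (10)t + (10) = 0, so t = -1.
The remaining components then also vanish.

-1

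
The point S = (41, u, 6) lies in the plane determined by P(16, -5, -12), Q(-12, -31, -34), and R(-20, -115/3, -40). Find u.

53/3

Coplanarity requires PQ · (PR × PS) = 0.
PQ = (-28, -26, -22), PR = (-36, -100/3, -28); the triple product is linear in u with coefficient 8 and constant term -424/3.
Setting it to zero: u = 53/3.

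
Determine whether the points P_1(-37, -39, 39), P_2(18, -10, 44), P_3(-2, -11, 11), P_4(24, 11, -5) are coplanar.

With P_1 as base: P_1P_2 = (55, 29, 5), P_1P_3 = (35, 28, -28), P_1P_4 = (61, 50, -44).
P_1P_3 × P_1P_4 = (168, -168, 42).
P_1P_2 · (P_1P_3 × P_1P_4) = 4578.
Since 4578 ≠ 0, the four points are not coplanar.

No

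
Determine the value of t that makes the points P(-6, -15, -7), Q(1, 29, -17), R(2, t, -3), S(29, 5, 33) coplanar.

1

The points are coplanar iff PQ · (PR × PS) = 0.
Expanding, this is linear in t: (630)t + (-630) = 0.
So t = 1.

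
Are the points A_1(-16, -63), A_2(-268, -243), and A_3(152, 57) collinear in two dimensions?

Yes

A_1A_2 = (-252, -180), A_1A_3 = (168, 120).
Twice the signed area of △A_1A_2A_3 is (-252)(120) − (-180)(168) = 0.
The triangle is degenerate (zero area), so the points are collinear.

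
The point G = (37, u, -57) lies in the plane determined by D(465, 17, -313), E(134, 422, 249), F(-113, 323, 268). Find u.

69

The plane through D, E, F has equation 63333x − 132525y + 132804z = -14370732.
Substituting G: (-132525)u + (-5226507) = -14370732, so u = 69.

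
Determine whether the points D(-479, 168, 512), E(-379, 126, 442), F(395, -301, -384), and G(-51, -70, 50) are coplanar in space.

Yes

The four points are coplanar iff the 3×3 determinant with rows DE, DF, DG is zero.
Rows: (100, -42, -70), (874, -469, -896), (428, -238, -462).
Expanding along the first row: (100)(3430) − (-42)(-20300) + (-70)(-7280) = 0.
Zero determinant ⇒ coplanar.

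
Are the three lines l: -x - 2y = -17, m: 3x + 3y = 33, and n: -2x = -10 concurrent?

The three lines meet at one point iff the augmented coefficient matrix [aᵢ bᵢ cᵢ] has rank < 3, i.e. its determinant vanishes.
Here the determinant is 0.
It vanishes, so the lines are concurrent at (5, 6).

Yes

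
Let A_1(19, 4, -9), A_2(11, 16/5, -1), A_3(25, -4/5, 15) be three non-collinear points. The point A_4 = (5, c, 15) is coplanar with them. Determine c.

4/5

The plane through A_1, A_2, A_3 has equation (96/5)x + 240y + (216/5)z = 936.
Substituting A_4: (240)c + (744) = 936, so c = 4/5.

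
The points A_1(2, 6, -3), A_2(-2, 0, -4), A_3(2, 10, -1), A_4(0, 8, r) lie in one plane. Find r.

-1

Coplanarity ⇔ det[A_1A_2; A_1A_3; A_1A_4] = 0.
Expanding, this is linear in r: (-16)r + (-16) = 0.
So r = -1.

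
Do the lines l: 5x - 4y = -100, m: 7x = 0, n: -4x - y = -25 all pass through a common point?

Intersecting l and m: solving the 2×2 system gives (x, y) = (0, 25).
Substitute into n: (-4)(0) + (-1)(25) = -25.
This equals -25, so (0, 25) lies on all three lines and they are concurrent.

Yes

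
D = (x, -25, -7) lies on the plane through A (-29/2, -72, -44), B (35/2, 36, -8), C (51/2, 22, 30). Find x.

11/2

Coplanarity requires AB · (AC × AD) = 0.
AB = (32, 108, 36), AC = (40, 94, 74); the triple product is linear in x with coefficient 4608 and constant term -25344.
Setting it to zero: x = 11/2.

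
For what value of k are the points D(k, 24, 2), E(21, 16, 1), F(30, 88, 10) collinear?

22

Collinearity requires DE × DF = 0; each component is linear in k.
The y-component gives (9)k + (-198) = 0, so k = 22.
The remaining components then also vanish.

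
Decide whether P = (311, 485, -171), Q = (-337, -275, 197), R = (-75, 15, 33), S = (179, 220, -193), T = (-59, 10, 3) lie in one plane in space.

Yes

The plane through P, Q, R has normal n = PQ × PR = (17920, -9856, 11200) and equation n·X = -1122240.
Checking the remaining points: n·S = -1122240, n·T = -1122240.
All equal -1122240, so all 5 points lie in one plane.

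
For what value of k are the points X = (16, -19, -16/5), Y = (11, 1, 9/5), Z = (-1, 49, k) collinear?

69/5

Collinearity requires XY × XZ = 0; each component is linear in k.
The x-component gives (20)k + (-276) = 0, so k = 69/5.
The remaining components then also vanish.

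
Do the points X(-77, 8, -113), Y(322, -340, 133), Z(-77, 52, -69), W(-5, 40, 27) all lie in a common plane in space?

With X as base: XY = (399, -348, 246), XZ = (0, 44, 44), XW = (72, 32, 140).
XZ × XW = (4752, 3168, -3168).
XY · (XZ × XW) = 14256.
Since 14256 ≠ 0, the four points are not coplanar.

No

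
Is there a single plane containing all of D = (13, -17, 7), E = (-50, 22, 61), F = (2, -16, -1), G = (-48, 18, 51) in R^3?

Yes

A normal to the plane through D, E, F is n = DE × DF = (-366, -1098, 366).
The plane has equation n·P = 16470. For G: n·G = 16470.
Equal, so G lies in the plane and all four are coplanar.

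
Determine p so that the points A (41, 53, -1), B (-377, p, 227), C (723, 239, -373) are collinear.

Collinearity requires AB × AC = 0; each component is linear in p.
The x-component gives (-372)p + (-22692) = 0, so p = -61.
The remaining components then also vanish.

-61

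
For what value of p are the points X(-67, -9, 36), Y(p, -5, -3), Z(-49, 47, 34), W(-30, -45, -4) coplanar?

Normal to plane XZW: n = (-2312, 646, -2720); plane equation n·P = 51170.
Requiring n·Y = 51170: (-2312)p + (4930) = 51170.
So p = -20.

-20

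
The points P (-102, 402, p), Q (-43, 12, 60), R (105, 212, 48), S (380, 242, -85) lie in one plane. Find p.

217

The points are coplanar iff PQ · (PR × PS) = 0.
Expanding, this is linear in p: (50560)p + (-10971520) = 0.
So p = 217.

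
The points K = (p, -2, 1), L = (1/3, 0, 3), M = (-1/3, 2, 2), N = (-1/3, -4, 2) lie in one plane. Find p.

-1

The points are coplanar iff KL · (KM × KN) = 0.
Expanding, this is linear in p: (6)p + (6) = 0.
So p = -1.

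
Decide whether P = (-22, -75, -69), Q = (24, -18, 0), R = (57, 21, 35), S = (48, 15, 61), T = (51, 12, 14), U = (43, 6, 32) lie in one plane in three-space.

The plane through P, Q, R has normal n = PQ × PR = (-696, 667, -87) and equation n·X = -28710.
Checking the remaining points: n·S = -28710, n·T = -28710, n·U = -28710.
All equal -28710, so all 6 points lie in one plane.

Yes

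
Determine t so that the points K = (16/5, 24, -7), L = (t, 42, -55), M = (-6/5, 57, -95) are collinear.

4/5

Collinearity requires KL × KM = 0; each component is linear in t.
The y-component gives (88)t + (-352/5) = 0, so t = 4/5.
The remaining components then also vanish.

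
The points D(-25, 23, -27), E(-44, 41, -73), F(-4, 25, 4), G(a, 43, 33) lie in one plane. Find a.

25

Normal to plane DEF: n = (650, -377, -416); plane equation n·P = -13689.
Requiring n·G = -13689: (650)a + (-29939) = -13689.
So a = 25.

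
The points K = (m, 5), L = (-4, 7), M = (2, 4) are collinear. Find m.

Collinearity: (K − L) must be parallel to (M − L) = (6, -3).
Cross-multiplying the components: (m − (-4))·(-3) = (-2)·(6).
Solving gives m = 0.

0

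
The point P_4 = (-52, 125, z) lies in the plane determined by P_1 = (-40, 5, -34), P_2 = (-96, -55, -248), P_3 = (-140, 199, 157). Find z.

A normal to the plane is n = P_1P_2 × P_1P_3 = (30056, 32096, -16864).
P_4 lies in the plane iff n · P_1P_4 = 0.
This gives (-16864)z + (2917472) = 0, so z = 173.

173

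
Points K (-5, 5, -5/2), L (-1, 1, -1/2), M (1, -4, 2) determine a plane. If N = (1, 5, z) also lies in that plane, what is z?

-5/2

The plane through K, L, M has equation −6y − 12z = 0.
Substituting N: (-12)z + (-30) = 0, so z = -5/2.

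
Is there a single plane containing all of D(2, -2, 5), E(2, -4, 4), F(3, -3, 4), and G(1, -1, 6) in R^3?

With D as base: DE = (0, -2, -1), DF = (1, -1, -1), DG = (-1, 1, 1).
DF × DG = (0, 0, 0).
DE · (DF × DG) = 0.
The scalar triple product vanishes, so the four points are coplanar.

Yes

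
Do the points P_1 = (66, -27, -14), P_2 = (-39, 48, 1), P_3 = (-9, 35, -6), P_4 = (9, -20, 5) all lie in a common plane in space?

Yes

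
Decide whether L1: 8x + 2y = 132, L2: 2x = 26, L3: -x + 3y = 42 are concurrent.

Lines aᵢx + bᵢy = cᵢ with pairwise distinct directions are concurrent exactly when det[aᵢ bᵢ cᵢ] = 0.
Here the determinant is -52.
Nonzero, so no common point exists.

No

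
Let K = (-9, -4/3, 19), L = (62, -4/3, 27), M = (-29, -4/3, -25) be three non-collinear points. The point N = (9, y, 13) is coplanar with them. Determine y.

-4/3

The plane through K, L, M has equation 2964y = -3952.
Substituting N: (2964)y + (0) = -3952, so y = -4/3.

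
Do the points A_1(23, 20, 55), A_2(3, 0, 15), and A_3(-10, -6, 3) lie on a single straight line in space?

No

A_1A_2 = (-20, -20, -40), A_1A_3 = (-33, -26, -52).
Comparing components 3 and 1: (-40)(-33) − (-20)(-52) = 280 ≠ 0, so A_1A_2 and A_1A_3 are not parallel and the points are not collinear.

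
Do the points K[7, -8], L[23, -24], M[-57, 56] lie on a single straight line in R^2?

Yes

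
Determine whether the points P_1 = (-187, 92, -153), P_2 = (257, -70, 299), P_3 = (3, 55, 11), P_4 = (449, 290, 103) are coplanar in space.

Yes

A normal to the plane through P_1, P_2, P_3 is n = P_1P_2 × P_1P_3 = (-9844, 13064, 14352).
The plane has equation n·P = 846860. For P_4: n·P_4 = 846860.
Equal, so P_4 lies in the plane and all four are coplanar.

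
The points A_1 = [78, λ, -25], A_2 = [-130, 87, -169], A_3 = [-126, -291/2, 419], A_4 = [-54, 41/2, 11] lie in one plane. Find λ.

43

The points are coplanar iff A_1A_2 · (A_1A_3 × A_1A_4) = 0.
Expanding, this is linear in λ: (-43968)λ + (1890624) = 0.
So λ = 43.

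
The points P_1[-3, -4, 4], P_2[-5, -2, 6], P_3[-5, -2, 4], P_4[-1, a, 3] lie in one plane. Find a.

Normal to plane P_1P_2P_3: n = (-4, -4, 0); plane equation n·P = 28.
Requiring n·P_4 = 28: (-4)a + (4) = 28.
So a = -6.

-6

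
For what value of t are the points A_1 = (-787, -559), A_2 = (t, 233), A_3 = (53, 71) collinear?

269

The three points are collinear iff det[A_1A_2; A_1A_3] = 0.
This determinant is linear in t: (630)t + (-169470) = 0, so t = 269.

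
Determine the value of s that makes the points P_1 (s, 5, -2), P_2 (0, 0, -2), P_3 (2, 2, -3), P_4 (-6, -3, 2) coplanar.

Coplanarity ⇔ det[P_1P_2; P_1P_3; P_1P_4] = 0.
Expanding, this is linear in s: (-5)s + (10) = 0.
So s = 2.

2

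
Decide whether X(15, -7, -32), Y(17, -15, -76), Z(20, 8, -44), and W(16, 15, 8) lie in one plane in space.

A normal to the plane through X, Y, Z is n = XY × XZ = (756, -196, 70).
The plane has equation n·P = 10472. For W: n·W = 9716.
9716 ≠ 10472, so W is off the plane.

No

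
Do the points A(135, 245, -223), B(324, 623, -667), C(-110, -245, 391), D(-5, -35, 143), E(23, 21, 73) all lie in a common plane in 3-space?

Yes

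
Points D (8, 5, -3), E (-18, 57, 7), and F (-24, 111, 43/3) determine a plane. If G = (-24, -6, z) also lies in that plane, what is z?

1/3

A normal to the plane is n = DE × DF = (-476/3, 392/3, -1092).
G lies in the plane iff n · DG = 0.
This gives (-1092)z + (364) = 0, so z = 1/3.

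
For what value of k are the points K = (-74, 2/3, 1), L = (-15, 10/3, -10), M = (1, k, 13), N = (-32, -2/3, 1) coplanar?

Normal to plane KLN: n = (-44/3, -462, -572/3); plane equation n·P = 1760/3.
Requiring n·M = 1760/3: (-462)k + (-7480/3) = 1760/3.
So k = -20/3.

-20/3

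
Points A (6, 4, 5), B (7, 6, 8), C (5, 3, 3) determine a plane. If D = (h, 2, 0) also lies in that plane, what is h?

3

The plane through A, B, C has equation −1x − 1y + 1z = -5.
Substituting D: (-1)h + (-2) = -5, so h = 3.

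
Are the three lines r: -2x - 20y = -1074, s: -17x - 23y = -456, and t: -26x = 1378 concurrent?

Yes

Lines aᵢx + bᵢy = cᵢ with pairwise distinct directions are concurrent exactly when det[aᵢ bᵢ cᵢ] = 0.
Here the determinant is 0.
It vanishes, so the lines are concurrent at (-53, 59).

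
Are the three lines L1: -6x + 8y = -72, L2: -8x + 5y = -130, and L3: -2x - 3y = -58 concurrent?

Intersecting L1 and L2: solving the 2×2 system gives (x, y) = (20, 6).
Substitute into L3: (-2)(20) + (-3)(6) = -58.
This equals -58, so (20, 6) lies on all three lines and they are concurrent.

Yes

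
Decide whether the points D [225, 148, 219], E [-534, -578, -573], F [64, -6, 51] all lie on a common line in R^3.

DE = (-759, -726, -792), DF = (-161, -154, -168).
DE × DF = (0, 0, 0).
The cross product vanishes, so the three points are collinear.

Yes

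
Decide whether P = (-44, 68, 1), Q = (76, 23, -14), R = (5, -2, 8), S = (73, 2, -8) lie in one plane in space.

Yes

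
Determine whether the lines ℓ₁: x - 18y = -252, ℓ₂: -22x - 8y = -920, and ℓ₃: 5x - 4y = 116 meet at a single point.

Intersecting ℓ₁ and ℓ₂: solving the 2×2 system gives (x, y) = (36, 16).
Substitute into ℓ₃: (5)(36) + (-4)(16) = 116.
This equals 116, so (36, 16) lies on all three lines and they are concurrent.

Yes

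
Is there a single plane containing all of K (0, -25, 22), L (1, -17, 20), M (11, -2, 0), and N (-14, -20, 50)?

Yes

A normal to the plane through K, L, M is n = KL × KM = (-130, 0, -65).
The plane has equation n·P = -1430. For N: n·N = -1430.
Equal, so N lies in the plane and all four are coplanar.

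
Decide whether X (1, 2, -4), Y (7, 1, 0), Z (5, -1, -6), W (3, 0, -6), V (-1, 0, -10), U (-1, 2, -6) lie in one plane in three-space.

The plane through X, Y, Z has normal n = XY × XZ = (14, 28, -14) and equation n·P = 126.
Checking the remaining points: n·W = 126, n·V = 126, n·U = 126.
All equal 126, so all 6 points lie in one plane.

Yes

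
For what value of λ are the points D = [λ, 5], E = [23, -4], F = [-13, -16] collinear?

50

The three points are collinear iff det[DE; DF] = 0.
This determinant is linear in λ: (12)λ + (-600) = 0, so λ = 50.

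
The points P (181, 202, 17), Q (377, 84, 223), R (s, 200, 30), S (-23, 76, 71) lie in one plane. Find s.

Coplanarity ⇔ det[PQ; PR; PS] = 0.
Expanding, this is linear in s: (-19584)s + (4073472) = 0.
So s = 208.

208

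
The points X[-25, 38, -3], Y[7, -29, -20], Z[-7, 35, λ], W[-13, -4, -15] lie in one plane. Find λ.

-1

Coplanarity ⇔ det[XY; XZ; XW] = 0.
Expanding, this is linear in λ: (540)λ + (540) = 0.
So λ = -1.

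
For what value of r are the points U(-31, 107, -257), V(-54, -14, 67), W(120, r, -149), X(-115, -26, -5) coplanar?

160

Normal to plane UVX: n = (12600, -21420, -7105); plane equation n·P = -856555.
Requiring n·W = -856555: (-21420)r + (2570645) = -856555.
So r = 160.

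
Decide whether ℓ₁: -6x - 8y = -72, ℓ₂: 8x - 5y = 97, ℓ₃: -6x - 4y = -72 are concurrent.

No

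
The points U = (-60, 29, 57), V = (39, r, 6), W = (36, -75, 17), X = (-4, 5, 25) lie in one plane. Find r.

Coplanarity ⇔ det[UV; UW; UX] = 0.
Expanding, this is linear in r: (832)r + (30784) = 0.
So r = -37.

-37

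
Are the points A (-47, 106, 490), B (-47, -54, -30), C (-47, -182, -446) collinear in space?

Yes

AB = (0, -160, -520), AC = (0, -288, -936).
Each component of AC is 9/5 times the corresponding component of AB, so AC = 9/5·AB and the points are collinear.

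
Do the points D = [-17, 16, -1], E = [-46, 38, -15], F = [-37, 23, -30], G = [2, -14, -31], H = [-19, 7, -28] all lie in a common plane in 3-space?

No

The plane through D, E, F has normal n = DE × DF = (-540, -561, 237) and equation n·P = -33.
Checking the remaining points: n·G = -573, n·H = -303.
Since n·G = -573 ≠ -33, G is off the plane and the points are not all coplanar.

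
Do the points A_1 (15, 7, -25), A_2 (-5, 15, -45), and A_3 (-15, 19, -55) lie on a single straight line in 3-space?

A_1A_2 = (-20, 8, -20), A_1A_3 = (-30, 12, -30).
Each component of A_1A_3 is 3/2 times the corresponding component of A_1A_2, so A_1A_3 = 3/2·A_1A_2 and the points are collinear.

Yes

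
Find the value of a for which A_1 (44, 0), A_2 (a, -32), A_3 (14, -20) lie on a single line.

The three points are collinear iff det[A_1A_2; A_1A_3] = 0.
This determinant is linear in a: (-20)a + (-80) = 0, so a = -4.

-4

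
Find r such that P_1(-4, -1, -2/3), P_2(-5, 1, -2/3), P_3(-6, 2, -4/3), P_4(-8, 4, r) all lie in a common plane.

-8/3

Coplanarity ⇔ det[P_1P_2; P_1P_3; P_1P_4] = 0.
Expanding, this is linear in r: (1)r + (8/3) = 0.
So r = -8/3.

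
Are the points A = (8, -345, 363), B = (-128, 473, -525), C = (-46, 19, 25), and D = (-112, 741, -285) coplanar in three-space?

Yes

A normal to the plane through A, B, C is n = AB × AC = (46748, 1984, -5332).
The plane has equation n·P = -2246012. For D: n·D = -2246012.
Equal, so D lies in the plane and all four are coplanar.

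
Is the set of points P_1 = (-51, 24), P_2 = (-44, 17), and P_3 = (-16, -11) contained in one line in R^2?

P_1P_2 = (7, -7), P_1P_3 = (35, -35).
Twice the signed area of △P_1P_2P_3 is (7)(-35) − (-7)(35) = 0.
The triangle is degenerate (zero area), so the points are collinear.

Yes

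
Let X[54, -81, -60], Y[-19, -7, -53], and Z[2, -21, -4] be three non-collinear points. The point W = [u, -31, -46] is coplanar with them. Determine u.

6

A normal to the plane is n = XY × XZ = (3724, 3724, -532).
W lies in the plane iff n · XW = 0.
This gives (3724)u + (-22344) = 0, so u = 6.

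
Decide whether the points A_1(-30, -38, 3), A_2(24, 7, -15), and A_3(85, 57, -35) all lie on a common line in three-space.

A_1A_2 = (54, 45, -18), A_1A_3 = (115, 95, -38).
A_1A_2 × A_1A_3 = (0, -18, -45).
The cross product is nonzero, so the points do not lie on one line.

No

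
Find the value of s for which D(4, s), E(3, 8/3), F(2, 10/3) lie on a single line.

Collinearity: (D − E) must be parallel to (F − E) = (-1, 2/3).
Cross-multiplying the components: (s − 8/3)·(-1) = (1)·(2/3).
Solving gives s = 2.

2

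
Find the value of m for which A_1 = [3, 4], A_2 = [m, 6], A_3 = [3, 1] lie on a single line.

3

Collinearity: (A_2 − A_1) must be parallel to (A_3 − A_1) = (0, -3).
Cross-multiplying the components: (m − 3)·(-3) = (2)·(0).
Solving gives m = 3.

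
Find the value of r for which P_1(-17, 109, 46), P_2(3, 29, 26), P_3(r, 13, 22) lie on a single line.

Collinearity requires P_1P_2 × P_1P_3 = 0; each component is linear in r.
The y-component gives (-20)r + (140) = 0, so r = 7.
The remaining components then also vanish.

7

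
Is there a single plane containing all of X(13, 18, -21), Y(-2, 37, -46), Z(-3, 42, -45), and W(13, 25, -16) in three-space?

Yes

The four points are coplanar iff the 3×3 determinant with rows XY, XZ, XW is zero.
Rows: (-15, 19, -25), (-16, 24, -24), (0, 7, 5).
Expanding along the first row: (-15)(288) − (19)(-80) + (-25)(-112) = 0.
Zero determinant ⇒ coplanar.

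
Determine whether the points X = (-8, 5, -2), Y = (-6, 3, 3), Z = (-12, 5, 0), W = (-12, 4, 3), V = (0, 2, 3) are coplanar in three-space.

The plane through X, Y, Z has normal n = XY × XZ = (-4, -24, -8) and equation n·P = -72.
Checking the remaining points: n·W = -72, n·V = -72.
All equal -72, so all 5 points lie in one plane.

Yes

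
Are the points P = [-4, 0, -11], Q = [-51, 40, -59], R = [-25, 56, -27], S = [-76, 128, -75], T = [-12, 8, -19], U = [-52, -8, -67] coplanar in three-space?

Yes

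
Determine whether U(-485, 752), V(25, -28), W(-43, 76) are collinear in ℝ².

UV = (510, -780), UW = (442, -676).
det[UV; UW] = (510)(-676) − (-780)(442) = 0.
The determinant is zero, so the points are collinear.

Yes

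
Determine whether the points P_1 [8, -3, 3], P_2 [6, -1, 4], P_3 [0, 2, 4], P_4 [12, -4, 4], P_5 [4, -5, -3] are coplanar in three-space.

No

The plane through P_1, P_2, P_3 has normal n = P_1P_2 × P_1P_3 = (-3, -6, 6) and equation n·P = 12.
Checking the remaining points: n·P_4 = 12, n·P_5 = 0.
Since n·P_5 = 0 ≠ 12, P_5 is off the plane and the points are not all coplanar.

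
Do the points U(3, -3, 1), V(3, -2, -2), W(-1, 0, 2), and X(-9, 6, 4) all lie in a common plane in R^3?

A normal to the plane through U, V, W is n = UV × UW = (10, 12, 4).
The plane has equation n·P = -2. For X: n·X = -2.
Equal, so X lies in the plane and all four are coplanar.

Yes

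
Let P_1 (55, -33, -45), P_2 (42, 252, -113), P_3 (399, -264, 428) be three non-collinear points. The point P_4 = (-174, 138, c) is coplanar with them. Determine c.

-363

The plane through P_1, P_2, P_3 has equation 119097x − 17243y − 95037z = 11396019.
Substituting P_4: (-95037)c + (-23102412) = 11396019, so c = -363.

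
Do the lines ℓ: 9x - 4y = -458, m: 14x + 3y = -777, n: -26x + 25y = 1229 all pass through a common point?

Yes

The three lines meet at one point iff the augmented coefficient matrix [aᵢ bᵢ cᵢ] has rank < 3, i.e. its determinant vanishes.
Here the determinant is 0.
It vanishes, so the lines are concurrent at (-54, -7).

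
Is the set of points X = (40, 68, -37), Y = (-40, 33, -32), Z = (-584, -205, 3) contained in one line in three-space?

No

XY = (-80, -35, 5), XZ = (-624, -273, 40).
Comparing components 2 and 3: (-35)(40) − (5)(-273) = -35 ≠ 0, so XY and XZ are not parallel and the points are not collinear.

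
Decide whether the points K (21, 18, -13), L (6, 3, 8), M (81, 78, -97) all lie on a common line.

Yes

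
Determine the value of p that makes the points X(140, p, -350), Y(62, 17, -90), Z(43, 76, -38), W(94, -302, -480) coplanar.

-259

Coplanarity ⇔ det[XY; XZ; XW] = 0.
Expanding, this is linear in p: (5746)p + (1488214) = 0.
So p = -259.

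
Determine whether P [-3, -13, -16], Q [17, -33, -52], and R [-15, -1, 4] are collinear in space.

PQ = (20, -20, -36), PR = (-12, 12, 20).
Comparing components 2 and 3: (-20)(20) − (-36)(12) = 32 ≠ 0, so PQ and PR are not parallel and the points are not collinear.

No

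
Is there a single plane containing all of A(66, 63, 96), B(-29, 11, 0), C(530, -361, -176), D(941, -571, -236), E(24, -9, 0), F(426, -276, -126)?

The plane through A, B, C has normal n = AB × AC = (-26560, -70384, 64408) and equation n·P = -3984.
Checking the remaining points: n·D = -3984, n·E = -3984, n·F = -3984.
All equal -3984, so all 6 points lie in one plane.

Yes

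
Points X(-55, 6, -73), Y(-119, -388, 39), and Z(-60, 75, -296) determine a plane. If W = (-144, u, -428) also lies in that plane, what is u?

-322

Coplanarity requires XY · (XZ × XW) = 0.
XY = (-64, -394, 112), XZ = (-5, 69, -223); the triple product is linear in u with coefficient -14832 and constant term -4775904.
Setting it to zero: u = -322.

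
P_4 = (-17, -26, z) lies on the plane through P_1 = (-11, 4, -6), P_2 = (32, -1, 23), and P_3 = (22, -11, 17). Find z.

-8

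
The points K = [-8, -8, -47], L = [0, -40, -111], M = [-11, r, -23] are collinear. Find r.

Direction KL = (8, -32, -64). From the x-coordinate of M, the parameter along the line is τ = (-11 − (-8))/8 = -3/8.
Then r = (-8) + (-3/8)·(-32) = 4.

4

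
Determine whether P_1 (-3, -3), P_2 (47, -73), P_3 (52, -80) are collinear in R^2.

Yes

P_1P_2 = (50, -70), P_1P_3 = (55, -77).
Twice the signed area of △P_1P_2P_3 is (50)(-77) − (-70)(55) = 0.
The triangle is degenerate (zero area), so the points are collinear.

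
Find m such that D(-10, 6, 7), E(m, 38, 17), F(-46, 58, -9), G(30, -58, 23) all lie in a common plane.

Coplanarity ⇔ det[DE; DF; DG] = 0.
Expanding, this is linear in m: (-192)m + (-1728) = 0.
So m = -9.

-9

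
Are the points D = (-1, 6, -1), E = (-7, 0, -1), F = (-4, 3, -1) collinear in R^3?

Yes

DE = (-6, -6, 0), DF = (-3, -3, 0).
DE × DF = (0, 0, 0).
The cross product vanishes, so the three points are collinear.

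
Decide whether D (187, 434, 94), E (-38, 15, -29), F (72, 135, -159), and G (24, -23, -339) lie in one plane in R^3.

Yes

With D as base: DE = (-225, -419, -123), DF = (-115, -299, -253), DG = (-163, -457, -433).
DF × DG = (13846, -8556, 3818).
DE · (DF × DG) = 0.
The scalar triple product vanishes, so the four points are coplanar.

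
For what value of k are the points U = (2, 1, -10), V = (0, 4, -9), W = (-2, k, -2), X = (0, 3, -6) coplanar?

The points are coplanar iff UV · (UW × UX) = 0.
Expanding, this is linear in k: (-6)k + (30) = 0.
So k = 5.

5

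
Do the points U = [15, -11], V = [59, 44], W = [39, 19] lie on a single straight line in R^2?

UV = (44, 55), UW = (24, 30).
Twice the signed area of △UVW is (44)(30) − (55)(24) = 0.
The triangle is degenerate (zero area), so the points are collinear.

Yes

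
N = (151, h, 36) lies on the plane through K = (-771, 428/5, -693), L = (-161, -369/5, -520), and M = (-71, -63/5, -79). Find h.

-60

A normal to the plane is n = KL × KM = (-80883, -253440, 51678).
N lies in the plane iff n · KN = 0.
This gives (-253440)h + (-15206400) = 0, so h = -60.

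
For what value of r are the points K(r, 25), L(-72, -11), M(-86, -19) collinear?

-9

The three points are collinear iff det[KL; KM] = 0.
This determinant is linear in r: (8)r + (72) = 0, so r = -9.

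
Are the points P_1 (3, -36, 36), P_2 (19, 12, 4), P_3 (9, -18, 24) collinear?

P_1P_2 = (16, 48, -32), P_1P_3 = (6, 18, -12).
P_1P_2 × P_1P_3 = (0, 0, 0).
The cross product vanishes, so the three points are collinear.

Yes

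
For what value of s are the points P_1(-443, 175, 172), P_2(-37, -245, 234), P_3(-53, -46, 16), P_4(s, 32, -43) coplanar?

-84

Normal to plane P_1P_2P_3: n = (79222, 87516, 74074); plane equation n·P = -7039318.
Requiring n·P_4 = -7039318: (79222)s + (-384670) = -7039318.
So s = -84.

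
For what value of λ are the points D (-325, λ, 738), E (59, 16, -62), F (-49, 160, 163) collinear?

528

Collinearity requires DE × DF = 0; each component is linear in λ.
The x-component gives (-225)λ + (118800) = 0, so λ = 528.
The remaining components then also vanish.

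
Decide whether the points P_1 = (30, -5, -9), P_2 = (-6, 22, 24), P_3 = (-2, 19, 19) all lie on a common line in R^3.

P_1P_2 = (-36, 27, 33), P_1P_3 = (-32, 24, 28).
Comparing components 2 and 3: (27)(28) − (33)(24) = -36 ≠ 0, so P_1P_2 and P_1P_3 are not parallel and the points are not collinear.

No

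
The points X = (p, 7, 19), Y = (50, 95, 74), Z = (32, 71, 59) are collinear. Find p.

-16

Collinearity requires XY × XZ = 0; each component is linear in p.
The y-component gives (-15)p + (-240) = 0, so p = -16.
The remaining components then also vanish.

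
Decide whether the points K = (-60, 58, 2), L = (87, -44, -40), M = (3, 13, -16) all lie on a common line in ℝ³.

KL = (147, -102, -42), KM = (63, -45, -18).
KL × KM = (-54, 0, -189).
The cross product is nonzero, so the points do not lie on one line.

No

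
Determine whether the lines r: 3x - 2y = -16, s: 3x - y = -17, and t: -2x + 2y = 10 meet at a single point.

Yes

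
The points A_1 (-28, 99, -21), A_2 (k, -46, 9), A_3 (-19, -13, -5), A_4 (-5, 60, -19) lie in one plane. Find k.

The points are coplanar iff A_1A_2 · (A_1A_3 × A_1A_4) = 0.
Expanding, this is linear in k: (400)k + (27200) = 0.
So k = -68.

-68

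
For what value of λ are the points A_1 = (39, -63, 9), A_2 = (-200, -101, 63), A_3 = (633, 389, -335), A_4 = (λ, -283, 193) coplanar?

-375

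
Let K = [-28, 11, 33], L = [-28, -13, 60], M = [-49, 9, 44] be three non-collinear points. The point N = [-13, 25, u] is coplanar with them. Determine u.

Coplanarity requires KL · (KM × KN) = 0.
KL = (0, -24, 27), KM = (-21, -2, 11); the triple product is linear in u with coefficient -504 and constant term 5544.
Setting it to zero: u = 11.

11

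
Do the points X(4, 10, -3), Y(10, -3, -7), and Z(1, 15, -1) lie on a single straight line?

No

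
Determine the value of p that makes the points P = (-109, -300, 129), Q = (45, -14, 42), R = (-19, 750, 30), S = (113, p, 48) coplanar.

Normal to plane PQR: n = (63036, 7416, 135960); plane equation n·X = 8443116.
Requiring n·S = 8443116: (7416)p + (13649148) = 8443116.
So p = -702.

-702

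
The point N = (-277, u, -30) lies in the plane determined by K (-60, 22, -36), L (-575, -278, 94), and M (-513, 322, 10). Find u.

Coplanarity requires KL · (KM × KN) = 0.
KL = (-515, -300, 130), KM = (-453, 300, 46); the triple product is linear in u with coefficient -35200 and constant term 10489600.
Setting it to zero: u = 298.

298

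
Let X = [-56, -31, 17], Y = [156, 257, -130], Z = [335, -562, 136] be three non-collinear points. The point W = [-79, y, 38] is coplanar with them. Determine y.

-76

A normal to the plane is n = XY × XZ = (-43785, -82705, -225180).
W lies in the plane iff n · XW = 0.
This gives (-82705)y + (-6285580) = 0, so y = -76.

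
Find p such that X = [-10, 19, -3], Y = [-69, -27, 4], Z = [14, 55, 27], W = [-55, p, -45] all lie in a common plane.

-41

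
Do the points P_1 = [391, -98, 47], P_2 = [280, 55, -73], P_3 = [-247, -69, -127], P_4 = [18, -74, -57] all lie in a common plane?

No

The four points are coplanar iff the 3×3 determinant with rows P_1P_2, P_1P_3, P_1P_4 is zero.
Rows: (-111, 153, -120), (-638, 29, -174), (-373, 24, -104).
Expanding along the first row: (-111)(1160) − (153)(1450) + (-120)(-4495) = 188790.
Nonzero ⇒ not coplanar.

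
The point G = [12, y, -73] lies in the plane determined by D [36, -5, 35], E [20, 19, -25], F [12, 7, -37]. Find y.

55

The plane through D, E, F has equation −1008x + 288y + 384z = -24288.
Substituting G: (288)y + (-40128) = -24288, so y = 55.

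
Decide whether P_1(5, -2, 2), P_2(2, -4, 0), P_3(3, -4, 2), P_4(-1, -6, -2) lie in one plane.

The four points are coplanar iff the 3×3 determinant with rows P_1P_2, P_1P_3, P_1P_4 is zero.
Rows: (-3, -2, -2), (-2, -2, 0), (-6, -4, -4).
Expanding along the first row: (-3)(8) − (-2)(8) + (-2)(-4) = 0.
Zero determinant ⇒ coplanar.

Yes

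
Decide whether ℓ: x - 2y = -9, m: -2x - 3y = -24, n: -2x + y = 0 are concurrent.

The three lines meet at one point iff the augmented coefficient matrix [aᵢ bᵢ cᵢ] has rank < 3, i.e. its determinant vanishes.
Here the determinant is 0.
It vanishes, so the lines are concurrent at (3, 6).

Yes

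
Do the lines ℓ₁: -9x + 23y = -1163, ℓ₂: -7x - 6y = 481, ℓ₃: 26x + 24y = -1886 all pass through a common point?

The three lines meet at one point iff the augmented coefficient matrix [aᵢ bᵢ cᵢ] has rank < 3, i.e. its determinant vanishes.
Here the determinant is 0.
It vanishes, so the lines are concurrent at (-19, -58).

Yes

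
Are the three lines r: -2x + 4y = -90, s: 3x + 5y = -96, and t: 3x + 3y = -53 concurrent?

No

Intersecting r and s: solving the 2×2 system gives (x, y) = (3, -21).
Substitute into t: (3)(3) + (3)(-21) = -54.
But t requires -53 ≠ -54, so the three lines have no common point.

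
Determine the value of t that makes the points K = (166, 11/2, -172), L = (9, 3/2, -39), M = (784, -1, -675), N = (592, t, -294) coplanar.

The points are coplanar iff KL · (KM × KN) = 0.
Expanding, this is linear in t: (3223)t + (1563155/2) = 0.
So t = -485/2.

-485/2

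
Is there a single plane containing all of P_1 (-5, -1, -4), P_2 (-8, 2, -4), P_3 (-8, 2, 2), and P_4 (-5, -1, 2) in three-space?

Yes

A normal to the plane through P_1, P_2, P_3 is n = P_1P_2 × P_1P_3 = (18, 18, 0).
The plane has equation n·P = -108. For P_4: n·P_4 = -108.
Equal, so P_4 lies in the plane and all four are coplanar.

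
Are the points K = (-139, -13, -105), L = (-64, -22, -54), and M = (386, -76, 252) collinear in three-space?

KL = (75, -9, 51), KM = (525, -63, 357).
KL × KM = (0, 0, 0).
The cross product vanishes, so the three points are collinear.

Yes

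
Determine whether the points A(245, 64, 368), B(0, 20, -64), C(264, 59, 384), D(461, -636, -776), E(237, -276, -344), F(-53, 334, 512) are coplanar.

The plane through A, B, C has normal n = AB × AC = (-2864, -4288, 2061) and equation n·P = -217664.
Checking the remaining points: n·D = -192472, n·E = -204264, n·F = -225168.
Since n·D = -192472 ≠ -217664, D is off the plane and the points are not all coplanar.

No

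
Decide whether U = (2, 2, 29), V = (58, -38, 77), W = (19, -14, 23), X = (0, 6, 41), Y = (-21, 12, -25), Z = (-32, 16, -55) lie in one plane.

The plane through U, V, W has normal n = UV × UW = (1008, 1152, -216) and equation n·P = -1944.
Checking the remaining points: n·X = -1944, n·Y = -1944, n·Z = -1944.
All equal -1944, so all 6 points lie in one plane.

Yes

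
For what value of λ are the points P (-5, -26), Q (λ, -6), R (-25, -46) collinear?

15

The three points are collinear iff det[PQ; PR] = 0.
This determinant is linear in λ: (-20)λ + (300) = 0, so λ = 15.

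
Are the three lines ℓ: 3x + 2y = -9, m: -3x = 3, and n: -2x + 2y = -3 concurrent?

Intersecting ℓ and m: solving the 2×2 system gives (x, y) = (-1, -3).
Substitute into n: (-2)(-1) + (2)(-3) = -4.
But n requires -3 ≠ -4, so the three lines have no common point.

No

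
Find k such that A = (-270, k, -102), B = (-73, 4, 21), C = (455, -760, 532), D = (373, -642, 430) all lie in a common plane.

The points are coplanar iff AB · (AC × AD) = 0.
Expanding, this is linear in k: (-11954)k + (3478614) = 0.
So k = 291.

291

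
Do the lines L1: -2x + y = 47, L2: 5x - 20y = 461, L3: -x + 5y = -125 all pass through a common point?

Lines aᵢx + bᵢy = cᵢ with pairwise distinct directions are concurrent exactly when det[aᵢ bᵢ cᵢ] = 0.
Here the determinant is 9.
Nonzero, so no common point exists.

No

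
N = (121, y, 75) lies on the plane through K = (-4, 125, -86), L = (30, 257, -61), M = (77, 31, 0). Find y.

The plane through K, L, M has equation 13702x − 899y − 13888z = 1027185.
Substituting N: (-899)y + (616342) = 1027185, so y = -457.

-457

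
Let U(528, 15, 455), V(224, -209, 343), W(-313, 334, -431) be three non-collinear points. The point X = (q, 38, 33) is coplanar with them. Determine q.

31

The plane through U, V, W has equation 234192x − 175152y − 285360z = -8812704.
Substituting X: (234192)q + (-16072656) = -8812704, so q = 31.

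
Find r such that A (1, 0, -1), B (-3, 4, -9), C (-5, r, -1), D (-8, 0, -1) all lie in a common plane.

0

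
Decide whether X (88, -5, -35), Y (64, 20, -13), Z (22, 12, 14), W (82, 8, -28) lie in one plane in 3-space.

Yes

A normal to the plane through X, Y, Z is n = XY × XZ = (851, -276, 1242).
The plane has equation n·P = 32798. For W: n·W = 32798.
Equal, so W lies in the plane and all four are coplanar.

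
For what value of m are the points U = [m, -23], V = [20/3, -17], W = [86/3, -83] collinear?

Collinearity: (U − V) must be parallel to (W − V) = (22, -66).
Cross-multiplying the components: (m − 20/3)·(-66) = (-6)·(22).
Solving gives m = 26/3.

26/3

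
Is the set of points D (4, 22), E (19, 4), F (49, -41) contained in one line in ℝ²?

DE = (15, -18), DF = (45, -63).
det[DE; DF] = (15)(-63) − (-18)(45) = -135.
The determinant is nonzero, so they are not collinear.

No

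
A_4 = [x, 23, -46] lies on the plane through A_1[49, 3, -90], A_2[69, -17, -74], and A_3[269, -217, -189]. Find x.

29

The plane through A_1, A_2, A_3 has equation 5500x + 5500y = 286000.
Substituting A_4: (5500)x + (126500) = 286000, so x = 29.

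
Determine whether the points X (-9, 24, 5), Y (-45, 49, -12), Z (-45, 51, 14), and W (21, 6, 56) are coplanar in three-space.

Yes

The four points are coplanar iff the 3×3 determinant with rows XY, XZ, XW is zero.
Rows: (-36, 25, -17), (-36, 27, 9), (30, -18, 51).
Expanding along the first row: (-36)(1539) − (25)(-2106) + (-17)(-162) = 0.
Zero determinant ⇒ coplanar.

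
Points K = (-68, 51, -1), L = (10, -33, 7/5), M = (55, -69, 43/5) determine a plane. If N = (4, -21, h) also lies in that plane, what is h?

The plane through K, L, M has equation −(2592/5)x − (2268/5)y + 972z = 55728/5.
Substituting N: (972)h + (7452) = 55728/5, so h = 19/5.

19/5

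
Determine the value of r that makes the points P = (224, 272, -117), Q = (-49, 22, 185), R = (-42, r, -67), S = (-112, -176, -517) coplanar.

The points are coplanar iff PQ · (PR × PS) = 0.
Expanding, this is linear in r: (210672)r + (3370752) = 0.
So r = -16.

-16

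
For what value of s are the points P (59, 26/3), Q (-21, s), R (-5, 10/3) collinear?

2

Collinearity: (Q − P) must be parallel to (R − P) = (-64, -16/3).
Cross-multiplying the components: (s − 26/3)·(-64) = (-80)·(-16/3).
Solving gives s = 2.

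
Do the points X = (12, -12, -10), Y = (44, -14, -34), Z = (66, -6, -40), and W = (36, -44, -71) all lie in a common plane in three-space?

A normal to the plane through X, Y, Z is n = XY × XZ = (204, -336, 300).
The plane has equation n·P = 3480. For W: n·W = 828.
828 ≠ 3480, so W is off the plane.

No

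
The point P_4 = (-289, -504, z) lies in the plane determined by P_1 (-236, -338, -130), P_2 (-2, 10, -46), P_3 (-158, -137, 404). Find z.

Coplanarity requires P_1P_2 · (P_1P_3 × P_1P_4) = 0.
P_1P_2 = (234, 348, 84), P_1P_3 = (78, 201, 534); the triple product is linear in z with coefficient 19890 and constant term 13286520.
Setting it to zero: z = -668.

-668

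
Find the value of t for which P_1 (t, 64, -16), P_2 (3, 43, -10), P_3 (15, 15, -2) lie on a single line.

Direction P_2P_3 = (12, -28, 8). From the y-coordinate of P_1, the parameter along the line is τ = (64 − 43)/(-28) = -3/4.
Then t = 3 + (-3/4)·(12) = -6.

-6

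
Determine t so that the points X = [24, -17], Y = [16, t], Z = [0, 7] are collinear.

Collinearity: (Y − X) must be parallel to (Z − X) = (-24, 24).
Cross-multiplying the components: (t − (-17))·(-24) = (-8)·(24).
Solving gives t = -9.

-9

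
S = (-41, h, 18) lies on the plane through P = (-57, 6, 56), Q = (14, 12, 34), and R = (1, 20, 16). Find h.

The plane through P, Q, R has equation 68x + 1564y + 646z = 41684.
Substituting S: (1564)h + (8840) = 41684, so h = 21.

21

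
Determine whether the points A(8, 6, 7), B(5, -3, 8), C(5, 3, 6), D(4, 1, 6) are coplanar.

The four points are coplanar iff the 3×3 determinant with rows AB, AC, AD is zero.
Rows: (-3, -9, 1), (-3, -3, -1), (-4, -5, -1).
Expanding along the first row: (-3)(-2) − (-9)(-1) + (1)(3) = 0.
Zero determinant ⇒ coplanar.

Yes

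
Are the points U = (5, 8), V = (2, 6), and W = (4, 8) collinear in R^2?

No

UV = (-3, -2), UW = (-1, 0).
det[UV; UW] = (-3)(0) − (-2)(-1) = -2.
The determinant is nonzero, so they are not collinear.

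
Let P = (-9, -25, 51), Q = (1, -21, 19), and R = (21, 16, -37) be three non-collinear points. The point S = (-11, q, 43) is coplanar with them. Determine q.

-78

A normal to the plane is n = PQ × PR = (960, -80, 290).
S lies in the plane iff n · PS = 0.
This gives (-80)q + (-6240) = 0, so q = -78.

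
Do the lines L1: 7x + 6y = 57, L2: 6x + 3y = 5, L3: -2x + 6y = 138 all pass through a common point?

No

Intersecting L1 and L2: solving the 2×2 system gives (x, y) = (-47/5, 307/15).
Substitute into L3: (-2)(-47/5) + (6)(307/15) = 708/5.
But L3 requires 138 ≠ 708/5, so the three lines have no common point.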